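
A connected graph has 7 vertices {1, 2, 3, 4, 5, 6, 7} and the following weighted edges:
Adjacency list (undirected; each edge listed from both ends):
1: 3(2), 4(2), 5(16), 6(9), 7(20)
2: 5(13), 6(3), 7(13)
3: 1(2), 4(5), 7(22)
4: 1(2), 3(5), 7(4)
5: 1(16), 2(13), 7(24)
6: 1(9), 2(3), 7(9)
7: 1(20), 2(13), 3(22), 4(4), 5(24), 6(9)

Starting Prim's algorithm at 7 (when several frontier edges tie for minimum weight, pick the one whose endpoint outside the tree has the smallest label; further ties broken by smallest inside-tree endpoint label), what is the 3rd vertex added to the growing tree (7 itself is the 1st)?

1

Prim's algorithm from 7:
Step 1: frontier [4—7 4, 6—7 9, 2—7 13, 1—7 20, 3—7 22, 5—7 24] → take 4—7 (4); add 4.
Step 2: frontier [1—4 2, 3—4 5, 6—7 9, 2—7 13, 1—7 20, 3—7 22, 5—7 24] → take 1—4 (2); add 1.
Step 3: frontier [1—3 2, 1—6 9, 1—5 16, 3—4 5, 6—7 9, 2—7 13, 3—7 22, 5—7 24] → take 1—3 (2); add 3.
Step 4: frontier [1—6 9, 1—5 16, 6—7 9, 2—7 13, 5—7 24] → take 1—6 (9); add 6.
Step 5: frontier [1—5 16, 2—6 3, 2—7 13, 5—7 24] → take 2—6 (3); add 2.
Step 6: frontier [1—5 16, 2—5 13, 5—7 24] → take 2—5 (13); add 5.
Vertex order: 7, 4, 1, 3, 6, 2, 5. The 3rd vertex is 1.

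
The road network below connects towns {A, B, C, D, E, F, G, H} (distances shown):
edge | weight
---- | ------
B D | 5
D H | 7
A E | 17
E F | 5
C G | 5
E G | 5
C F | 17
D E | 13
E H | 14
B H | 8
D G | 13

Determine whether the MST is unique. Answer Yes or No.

Sort edges by weight, then run Kruskal:
B D (5): add — endpoints in different components.
C G (5): add — endpoints in different components.
E F (5): add — endpoints in different components.
E G (5): add — endpoints in different components.
D H (7): add — endpoints in different components.
B H (8): skip — B and H already connected.
D E (13): add — endpoints in different components.
D G (13): skip — D and G already connected.
E H (14): skip — E and H already connected.
A E (17): add — endpoints in different components.
Non-tree edge D G has weight 13, equal to the heaviest edge on its tree cycle — swapping gives another MST of the same weight. Not unique.

No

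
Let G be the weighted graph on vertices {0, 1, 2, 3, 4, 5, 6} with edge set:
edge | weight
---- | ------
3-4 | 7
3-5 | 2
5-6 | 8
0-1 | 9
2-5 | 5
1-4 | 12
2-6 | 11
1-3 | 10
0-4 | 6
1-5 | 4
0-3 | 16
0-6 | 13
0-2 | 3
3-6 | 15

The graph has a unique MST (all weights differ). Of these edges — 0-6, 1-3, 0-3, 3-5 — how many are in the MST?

1

Kruskal: consider edges lightest-first.
3-5 (2): add. Components now {0} {1} {2} {3,5} {4} {6}
0-2 (3): add. Components now {0,2} {1} {3,5} {4} {6}
1-5 (4): add. Components now {0,2} {1,3,5} {4} {6}
2-5 (5): add. Components now {0,1,2,3,5} {4} {6}
0-4 (6): add. Components now {0,1,2,3,4,5} {6}
3-4 (7): skip — 3 and 4 already connected.
5-6 (8): add. Components now {0,1,2,3,4,5,6}
MST edge set: {3-5, 0-2, 1-5, 2-5, 0-4, 5-6}.
Of the listed edges, {3-5} are in the MST → 1.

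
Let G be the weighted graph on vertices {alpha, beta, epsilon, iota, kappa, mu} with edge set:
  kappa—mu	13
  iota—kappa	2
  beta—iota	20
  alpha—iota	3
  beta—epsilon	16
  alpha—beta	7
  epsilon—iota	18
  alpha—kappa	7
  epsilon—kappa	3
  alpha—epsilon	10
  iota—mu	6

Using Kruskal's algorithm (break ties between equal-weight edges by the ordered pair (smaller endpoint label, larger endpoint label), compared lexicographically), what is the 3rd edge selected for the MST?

epsilon-kappa

Sort edges by weight, then run Kruskal:
iota—kappa (2): add — endpoints in different components.
alpha—iota (3): add — endpoints in different components.
epsilon—kappa (3): add — endpoints in different components.
iota—mu (6): add — endpoints in different components.
alpha—beta (7): add — endpoints in different components.
The 3rd edge added is epsilon—kappa.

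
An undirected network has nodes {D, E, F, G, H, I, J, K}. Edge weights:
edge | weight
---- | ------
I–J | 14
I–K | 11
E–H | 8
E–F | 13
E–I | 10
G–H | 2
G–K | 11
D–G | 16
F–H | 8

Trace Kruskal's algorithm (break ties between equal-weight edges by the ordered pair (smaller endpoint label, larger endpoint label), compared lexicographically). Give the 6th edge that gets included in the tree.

Sort edges by weight, then run Kruskal:
G–H (2): add — endpoints in different components.
E–H (8): add — endpoints in different components.
F–H (8): add — endpoints in different components.
E–I (10): add — endpoints in different components.
G–K (11): add — endpoints in different components.
I–K (11): skip — I and K already connected.
E–F (13): skip — E and F already connected.
I–J (14): add — endpoints in different components.
D–G (16): add — endpoints in different components.
The 6th edge added is I–J.

I-J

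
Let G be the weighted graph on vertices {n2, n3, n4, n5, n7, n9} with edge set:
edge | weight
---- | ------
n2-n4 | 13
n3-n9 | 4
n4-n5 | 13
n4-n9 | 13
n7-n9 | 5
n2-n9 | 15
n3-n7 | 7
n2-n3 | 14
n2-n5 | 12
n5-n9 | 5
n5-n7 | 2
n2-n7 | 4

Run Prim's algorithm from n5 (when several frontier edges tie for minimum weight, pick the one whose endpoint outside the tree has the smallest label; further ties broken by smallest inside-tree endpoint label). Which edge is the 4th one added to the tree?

n3-n9

Grow the tree from n5 using Prim:
Step 1: frontier [n5-n7 2, n5-n9 5, n2-n5 12, n4-n5 13] → take n5-n7 (2); add n7.
Step 2: frontier [n5-n9 5, n2-n5 12, n4-n5 13, n2-n7 4, n7-n9 5, n3-n7 7] → take n2-n7 (4); add n2.
Step 3: frontier [n2-n4 13, n2-n3 14, n2-n9 15, n5-n9 5, n4-n5 13, n7-n9 5, n3-n7 7] → take n5-n9 (5); add n9.
Step 4: frontier [n2-n4 13, n2-n3 14, n4-n5 13, n3-n7 7, n3-n9 4, n4-n9 13] → take n3-n9 (4); add n3.
Step 5: frontier [n2-n4 13, n4-n5 13, n4-n9 13] → take n2-n4 (13); add n4.
The 4th edge added is n3-n9.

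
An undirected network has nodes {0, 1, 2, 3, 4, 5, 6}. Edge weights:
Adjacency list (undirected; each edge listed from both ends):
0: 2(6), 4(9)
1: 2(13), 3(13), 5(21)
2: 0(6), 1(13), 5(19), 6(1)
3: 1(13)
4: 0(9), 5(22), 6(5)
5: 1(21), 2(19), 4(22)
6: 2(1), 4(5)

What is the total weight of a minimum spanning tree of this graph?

Sort edges by weight, then run Kruskal:
2—6 (1): add. Components now {0} {1} {2,6} {3} {4} {5}
4—6 (5): add. Components now {0} {1} {2,4,6} {3} {5}
0—2 (6): add. Components now {0,2,4,6} {1} {3} {5}
0—4 (9): skip — 0 and 4 already connected.
1—2 (13): add. Components now {0,1,2,4,6} {3} {5}
1—3 (13): add. Components now {0,1,2,3,4,6} {5}
2—5 (19): add. Components now {0,1,2,3,4,5,6}
MST edges: 2—6, 4—6, 0—2, 1—2, 1—3, 2—5; total weight 1+5+6+13+13+19 = 57.

57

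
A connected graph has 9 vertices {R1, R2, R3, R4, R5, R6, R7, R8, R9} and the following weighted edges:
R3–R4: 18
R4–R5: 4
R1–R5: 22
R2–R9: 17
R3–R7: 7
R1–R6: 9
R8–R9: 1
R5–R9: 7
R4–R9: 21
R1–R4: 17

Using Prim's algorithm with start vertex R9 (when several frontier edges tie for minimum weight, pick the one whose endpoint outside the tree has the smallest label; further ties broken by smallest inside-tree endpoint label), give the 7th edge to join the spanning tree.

R3-R4

Prim's algorithm from R9:
Step 1: frontier [R8–R9 1, R5–R9 7, R2–R9 17, R4–R9 21] → take R8–R9 (1); add R8.
Step 2: frontier [R5–R9 7, R2–R9 17, R4–R9 21] → take R5–R9 (7); add R5.
Step 3: frontier [R4–R5 4, R1–R5 22, R2–R9 17, R4–R9 21] → take R4–R5 (4); add R4.
Step 4: frontier [R1–R4 17, R3–R4 18, R1–R5 22, R2–R9 17] → take R1–R4 (17); add R1.
Step 5: frontier [R1–R6 9, R3–R4 18, R2–R9 17] → take R1–R6 (9); add R6.
Step 6: frontier [R3–R4 18, R2–R9 17] → take R2–R9 (17); add R2.
Step 7: frontier [R3–R4 18] → take R3–R4 (18); add R3.
Step 8: frontier [R3–R7 7] → take R3–R7 (7); add R7.
The 7th edge added is R3–R4.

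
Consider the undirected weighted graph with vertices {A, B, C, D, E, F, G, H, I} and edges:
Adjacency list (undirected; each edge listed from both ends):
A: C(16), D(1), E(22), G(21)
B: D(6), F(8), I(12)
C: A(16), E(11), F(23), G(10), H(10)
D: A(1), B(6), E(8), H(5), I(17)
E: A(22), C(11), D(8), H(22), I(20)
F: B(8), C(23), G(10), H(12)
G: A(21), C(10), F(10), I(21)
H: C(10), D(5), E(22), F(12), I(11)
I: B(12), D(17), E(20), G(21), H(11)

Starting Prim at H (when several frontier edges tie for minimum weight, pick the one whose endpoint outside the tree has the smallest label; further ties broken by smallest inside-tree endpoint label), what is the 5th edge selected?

B-F

Grow the tree from H using Prim:
Step 1: cheapest edge leaving the tree is D–H (5); add D.
Step 2: cheapest edge leaving the tree is A–D (1); add A.
Step 3: cheapest edge leaving the tree is B–D (6); add B.
Step 4: cheapest edge leaving the tree is D–E (8); add E.
Step 5: cheapest edge leaving the tree is B–F (8); add F.
Step 6: cheapest edge leaving the tree is C–H (10); add C.
Step 7: cheapest edge leaving the tree is C–G (10); add G.
Step 8: cheapest edge leaving the tree is H–I (11); add I.
The 5th edge added is B–F.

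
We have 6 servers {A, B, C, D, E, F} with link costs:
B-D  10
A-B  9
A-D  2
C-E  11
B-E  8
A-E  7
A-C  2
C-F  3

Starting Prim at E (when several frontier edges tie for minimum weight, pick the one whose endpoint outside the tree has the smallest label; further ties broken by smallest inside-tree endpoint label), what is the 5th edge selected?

Prim's algorithm from E:
Step 1: frontier [A-E 7, B-E 8, C-E 11] → take A-E (7); add A.
Step 2: frontier [A-C 2, A-D 2, A-B 9, B-E 8, C-E 11] → take A-C (2); add C.
Step 3: frontier [A-D 2, A-B 9, C-F 3, B-E 8] → take A-D (2); add D.
Step 4: frontier [A-B 9, C-F 3, B-D 10, B-E 8] → take C-F (3); add F.
Step 5: frontier [A-B 9, B-D 10, B-E 8] → take B-E (8); add B.
The 5th edge added is B-E.

B-E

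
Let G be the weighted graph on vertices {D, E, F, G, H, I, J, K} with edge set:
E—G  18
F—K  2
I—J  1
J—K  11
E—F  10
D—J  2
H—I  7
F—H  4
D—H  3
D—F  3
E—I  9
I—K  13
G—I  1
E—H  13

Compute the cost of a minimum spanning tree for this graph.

21

Sort edges by weight, then run Kruskal:
G—I (1): add — endpoints in different components.
I—J (1): add — endpoints in different components.
D—J (2): add — endpoints in different components.
F—K (2): add — endpoints in different components.
D—F (3): add — endpoints in different components.
D—H (3): add — endpoints in different components.
F—H (4): skip — F and H already connected.
H—I (7): skip — H and I already connected.
E—I (9): add — endpoints in different components.
MST edges: G—I, I—J, D—J, F—K, D—F, D—H, E—I; total weight 1+1+2+2+3+3+9 = 21.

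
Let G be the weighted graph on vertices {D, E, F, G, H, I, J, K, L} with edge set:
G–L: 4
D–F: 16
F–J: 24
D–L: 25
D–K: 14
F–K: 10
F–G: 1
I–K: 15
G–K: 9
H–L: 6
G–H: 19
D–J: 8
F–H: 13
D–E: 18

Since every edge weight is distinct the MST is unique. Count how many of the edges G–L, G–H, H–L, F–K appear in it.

2

Kruskal's algorithm — process edges by increasing weight (ties by edge label):
F–G (1): add — endpoints in different components.
G–L (4): add — endpoints in different components.
H–L (6): add — endpoints in different components.
D–J (8): add — endpoints in different components.
G–K (9): add — endpoints in different components.
F–K (10): skip — F and K already connected.
F–H (13): skip — F and H already connected.
D–K (14): add — endpoints in different components.
I–K (15): add — endpoints in different components.
D–F (16): skip — D and F already connected.
D–E (18): add — endpoints in different components.
MST edge set: {F–G, G–L, H–L, D–J, G–K, D–K, I–K, D–E}.
Of the listed edges, {G–L, H–L} are in the MST → 2.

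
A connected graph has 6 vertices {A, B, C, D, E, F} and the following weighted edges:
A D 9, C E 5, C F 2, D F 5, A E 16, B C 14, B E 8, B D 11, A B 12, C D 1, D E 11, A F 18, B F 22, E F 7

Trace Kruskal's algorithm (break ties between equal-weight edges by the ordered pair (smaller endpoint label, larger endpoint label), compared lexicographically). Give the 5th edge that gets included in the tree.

A-D

Kruskal: consider edges lightest-first.
C D (1): add. Components now {A} {B} {C,D} {E} {F}
C F (2): add. Components now {A} {B} {C,D,F} {E}
C E (5): add. Components now {A} {B} {C,D,E,F}
D F (5): skip — D and F already connected.
E F (7): skip — E and F already connected.
B E (8): add. Components now {A} {B,C,D,E,F}
A D (9): add. Components now {A,B,C,D,E,F}
The 5th edge added is A D.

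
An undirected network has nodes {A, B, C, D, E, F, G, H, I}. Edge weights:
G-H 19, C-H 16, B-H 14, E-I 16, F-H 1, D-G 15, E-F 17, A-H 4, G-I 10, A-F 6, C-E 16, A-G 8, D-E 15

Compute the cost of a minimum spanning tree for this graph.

Kruskal's algorithm — process edges by increasing weight (ties by edge label):
F-H (1): add — endpoints in different components.
A-H (4): add — endpoints in different components.
A-F (6): skip — A and F already connected.
A-G (8): add — endpoints in different components.
G-I (10): add — endpoints in different components.
B-H (14): add — endpoints in different components.
D-E (15): add — endpoints in different components.
D-G (15): add — endpoints in different components.
C-E (16): add — endpoints in different components.
MST edges: F-H, A-H, A-G, G-I, B-H, D-E, D-G, C-E; total weight 1+4+8+10+14+15+15+16 = 83.

83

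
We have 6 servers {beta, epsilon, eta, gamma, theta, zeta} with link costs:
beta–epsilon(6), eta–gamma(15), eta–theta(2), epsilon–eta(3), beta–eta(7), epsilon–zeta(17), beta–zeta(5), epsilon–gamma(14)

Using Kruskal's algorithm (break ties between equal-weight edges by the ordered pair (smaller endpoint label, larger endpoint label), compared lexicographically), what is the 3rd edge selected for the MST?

beta-zeta

Kruskal: consider edges lightest-first.
eta–theta (2): add — endpoints in different components.
epsilon–eta (3): add — endpoints in different components.
beta–zeta (5): add — endpoints in different components.
beta–epsilon (6): add — endpoints in different components.
beta–eta (7): skip — eta and beta already connected.
epsilon–gamma (14): add — endpoints in different components.
The 3rd edge added is beta–zeta.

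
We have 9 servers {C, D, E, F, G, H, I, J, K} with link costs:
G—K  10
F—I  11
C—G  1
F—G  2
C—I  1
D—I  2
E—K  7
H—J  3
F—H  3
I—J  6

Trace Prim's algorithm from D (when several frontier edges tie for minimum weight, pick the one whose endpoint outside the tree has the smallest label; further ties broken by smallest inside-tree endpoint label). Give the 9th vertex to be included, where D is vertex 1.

Grow the tree from D using Prim:
Step 1: cheapest edge leaving the tree is D—I (2); add I.
Step 2: cheapest edge leaving the tree is C—I (1); add C.
Step 3: cheapest edge leaving the tree is C—G (1); add G.
Step 4: cheapest edge leaving the tree is F—G (2); add F.
Step 5: cheapest edge leaving the tree is F—H (3); add H.
Step 6: cheapest edge leaving the tree is H—J (3); add J.
Step 7: cheapest edge leaving the tree is G—K (10); add K.
Step 8: cheapest edge leaving the tree is E—K (7); add E.
Vertex order: D, I, C, G, F, H, J, K, E. The 9th vertex is E.

E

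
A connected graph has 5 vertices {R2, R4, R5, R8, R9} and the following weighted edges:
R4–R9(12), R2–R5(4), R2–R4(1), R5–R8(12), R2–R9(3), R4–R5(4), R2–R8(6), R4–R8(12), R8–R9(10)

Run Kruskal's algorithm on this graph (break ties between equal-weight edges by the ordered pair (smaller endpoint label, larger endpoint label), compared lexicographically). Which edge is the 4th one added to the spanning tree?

Sort edges by weight, then run Kruskal:
R2–R4 (1): add — endpoints in different components.
R2–R9 (3): add — endpoints in different components.
R2–R5 (4): add — endpoints in different components.
R4–R5 (4): skip — R5 and R4 already connected.
R2–R8 (6): add — endpoints in different components.
The 4th edge added is R2–R8.

R2-R8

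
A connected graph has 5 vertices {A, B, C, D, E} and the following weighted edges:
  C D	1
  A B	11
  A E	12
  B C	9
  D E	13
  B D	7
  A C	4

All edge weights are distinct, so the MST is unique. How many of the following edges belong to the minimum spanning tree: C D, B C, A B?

Kruskal: consider edges lightest-first.
C D (1): add — endpoints in different components.
A C (4): add — endpoints in different components.
B D (7): add — endpoints in different components.
B C (9): skip — B and C already connected.
A B (11): skip — A and B already connected.
A E (12): add — endpoints in different components.
MST edge set: {C D, A C, B D, A E}.
Of the listed edges, {C D} are in the MST → 1.

1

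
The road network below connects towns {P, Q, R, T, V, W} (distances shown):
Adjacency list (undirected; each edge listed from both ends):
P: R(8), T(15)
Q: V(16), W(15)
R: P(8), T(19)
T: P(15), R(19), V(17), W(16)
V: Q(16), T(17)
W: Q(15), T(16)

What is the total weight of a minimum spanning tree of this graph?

70

Sort edges by weight, then run Kruskal:
P R (8): add — endpoints in different components.
P T (15): add — endpoints in different components.
Q W (15): add — endpoints in different components.
Q V (16): add — endpoints in different components.
T W (16): add — endpoints in different components.
MST edges: P R, P T, Q W, Q V, T W; total weight 8+15+15+16+16 = 70.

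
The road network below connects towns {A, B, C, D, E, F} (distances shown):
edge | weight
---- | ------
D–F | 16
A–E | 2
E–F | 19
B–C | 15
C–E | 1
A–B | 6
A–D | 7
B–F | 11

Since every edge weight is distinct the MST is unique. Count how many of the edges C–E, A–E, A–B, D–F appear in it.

3

Sort edges by weight, then run Kruskal:
C–E (1): add — endpoints in different components.
A–E (2): add — endpoints in different components.
A–B (6): add — endpoints in different components.
A–D (7): add — endpoints in different components.
B–F (11): add — endpoints in different components.
MST edge set: {C–E, A–E, A–B, A–D, B–F}.
Of the listed edges, {C–E, A–E, A–B} are in the MST → 3.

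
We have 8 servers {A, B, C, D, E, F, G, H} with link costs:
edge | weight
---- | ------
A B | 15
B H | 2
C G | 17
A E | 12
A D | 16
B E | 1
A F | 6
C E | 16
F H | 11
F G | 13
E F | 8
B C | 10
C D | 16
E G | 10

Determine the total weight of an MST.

Prim's algorithm from F:
Step 1: frontier [A F 6, E F 8, F H 11, F G 13] → take A F (6); add A.
Step 2: frontier [A E 12, A B 15, A D 16, E F 8, F H 11, F G 13] → take E F (8); add E.
Step 3: frontier [A B 15, A D 16, B E 1, E G 10, C E 16, F H 11, F G 13] → take B E (1); add B.
Step 4: frontier [A D 16, B H 2, B C 10, E G 10, C E 16, F H 11, F G 13] → take B H (2); add H.
Step 5: frontier [A D 16, B C 10, E G 10, C E 16, F G 13] → take B C (10); add C.
Step 6: frontier [A D 16, C D 16, C G 17, E G 10, F G 13] → take E G (10); add G.
Step 7: frontier [A D 16, C D 16] → take A D (16); add D.
MST edges: A F, E F, B E, B H, B C, E G, A D; total weight 6+8+1+2+10+10+16 = 53.

53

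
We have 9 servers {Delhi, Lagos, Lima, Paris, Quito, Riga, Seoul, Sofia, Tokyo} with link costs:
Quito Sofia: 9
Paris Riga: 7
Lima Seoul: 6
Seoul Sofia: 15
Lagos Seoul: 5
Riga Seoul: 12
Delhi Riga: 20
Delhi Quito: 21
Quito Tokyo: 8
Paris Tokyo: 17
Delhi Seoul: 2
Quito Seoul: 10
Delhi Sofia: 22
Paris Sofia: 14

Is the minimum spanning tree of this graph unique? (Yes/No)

Yes

Kruskal's algorithm — process edges by increasing weight (ties by edge label):
Delhi Seoul (2): add — endpoints in different components.
Lagos Seoul (5): add — endpoints in different components.
Lima Seoul (6): add — endpoints in different components.
Paris Riga (7): add — endpoints in different components.
Quito Tokyo (8): add — endpoints in different components.
Quito Sofia (9): add — endpoints in different components.
Quito Seoul (10): add — endpoints in different components.
Riga Seoul (12): add — endpoints in different components.
Every non-tree edge has weight strictly greater than the heaviest edge on the tree path between its endpoints, so the MST is unique.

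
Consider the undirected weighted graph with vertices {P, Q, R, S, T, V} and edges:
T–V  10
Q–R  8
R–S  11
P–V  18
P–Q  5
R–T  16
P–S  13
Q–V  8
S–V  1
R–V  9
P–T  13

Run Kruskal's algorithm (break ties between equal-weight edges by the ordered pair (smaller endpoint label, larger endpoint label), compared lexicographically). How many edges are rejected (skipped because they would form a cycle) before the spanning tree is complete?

Kruskal: consider edges lightest-first.
S–V (1): add — endpoints in different components.
P–Q (5): add — endpoints in different components.
Q–R (8): add — endpoints in different components.
Q–V (8): add — endpoints in different components.
R–V (9): skip — R and V already connected.
T–V (10): add — endpoints in different components.
Edges rejected before the tree was complete: 1.

1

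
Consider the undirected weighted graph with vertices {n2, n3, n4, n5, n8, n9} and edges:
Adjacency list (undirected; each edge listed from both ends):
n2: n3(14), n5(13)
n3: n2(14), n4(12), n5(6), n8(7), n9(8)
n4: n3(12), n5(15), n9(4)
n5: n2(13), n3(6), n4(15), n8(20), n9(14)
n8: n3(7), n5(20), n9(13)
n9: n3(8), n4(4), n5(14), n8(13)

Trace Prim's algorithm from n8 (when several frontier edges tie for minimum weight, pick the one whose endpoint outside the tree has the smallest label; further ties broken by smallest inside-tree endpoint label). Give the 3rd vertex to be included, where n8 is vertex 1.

Prim, starting at n8.
Step 1: frontier [n3–n8 7, n8–n9 13, n5–n8 20] → take n3–n8 (7); add n3.
Step 2: frontier [n3–n5 6, n3–n9 8, n3–n4 12, n2–n3 14, n8–n9 13, n5–n8 20] → take n3–n5 (6); add n5.
Step 3: frontier [n3–n9 8, n3–n4 12, n2–n3 14, n2–n5 13, n5–n9 14, n4–n5 15, n8–n9 13] → take n3–n9 (8); add n9.
Step 4: frontier [n3–n4 12, n2–n3 14, n2–n5 13, n4–n5 15, n4–n9 4] → take n4–n9 (4); add n4.
Step 5: frontier [n2–n3 14, n2–n5 13] → take n2–n5 (13); add n2.
Vertex order: n8, n3, n5, n9, n4, n2. The 3rd vertex is n5.

n5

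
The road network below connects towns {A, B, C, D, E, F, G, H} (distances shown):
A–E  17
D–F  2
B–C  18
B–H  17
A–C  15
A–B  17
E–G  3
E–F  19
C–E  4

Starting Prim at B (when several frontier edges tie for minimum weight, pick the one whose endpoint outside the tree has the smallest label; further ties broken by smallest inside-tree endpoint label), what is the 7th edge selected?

D-F

Grow the tree from B using Prim:
Step 1: cheapest edge leaving the tree is A–B (17); add A.
Step 2: cheapest edge leaving the tree is A–C (15); add C.
Step 3: cheapest edge leaving the tree is C–E (4); add E.
Step 4: cheapest edge leaving the tree is E–G (3); add G.
Step 5: cheapest edge leaving the tree is B–H (17); add H.
Step 6: cheapest edge leaving the tree is E–F (19); add F.
Step 7: cheapest edge leaving the tree is D–F (2); add D.
The 7th edge added is D–F.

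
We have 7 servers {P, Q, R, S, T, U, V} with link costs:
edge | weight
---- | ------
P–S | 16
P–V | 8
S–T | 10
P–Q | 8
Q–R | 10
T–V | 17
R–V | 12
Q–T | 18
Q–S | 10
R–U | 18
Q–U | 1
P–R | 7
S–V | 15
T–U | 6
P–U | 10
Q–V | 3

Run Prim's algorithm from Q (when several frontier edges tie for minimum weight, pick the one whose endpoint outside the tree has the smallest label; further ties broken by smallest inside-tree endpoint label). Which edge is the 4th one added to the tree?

P-Q

Prim's algorithm from Q:
Step 1: cheapest edge leaving the tree is Q–U (1); add U.
Step 2: cheapest edge leaving the tree is Q–V (3); add V.
Step 3: cheapest edge leaving the tree is T–U (6); add T.
Step 4: cheapest edge leaving the tree is P–Q (8); add P.
Step 5: cheapest edge leaving the tree is P–R (7); add R.
Step 6: cheapest edge leaving the tree is Q–S (10); add S.
The 4th edge added is P–Q.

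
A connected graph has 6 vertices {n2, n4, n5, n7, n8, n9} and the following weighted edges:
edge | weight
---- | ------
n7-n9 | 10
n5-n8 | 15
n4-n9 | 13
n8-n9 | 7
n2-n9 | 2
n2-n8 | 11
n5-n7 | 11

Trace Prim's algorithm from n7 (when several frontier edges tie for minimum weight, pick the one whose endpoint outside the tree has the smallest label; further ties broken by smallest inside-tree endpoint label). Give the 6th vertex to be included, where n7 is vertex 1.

n4

Prim, starting at n7.
Step 1: frontier [n7-n9 10, n5-n7 11] → take n7-n9 (10); add n9.
Step 2: frontier [n5-n7 11, n2-n9 2, n8-n9 7, n4-n9 13] → take n2-n9 (2); add n2.
Step 3: frontier [n2-n8 11, n5-n7 11, n8-n9 7, n4-n9 13] → take n8-n9 (7); add n8.
Step 4: frontier [n5-n7 11, n5-n8 15, n4-n9 13] → take n5-n7 (11); add n5.
Step 5: frontier [n4-n9 13] → take n4-n9 (13); add n4.
Vertex order: n7, n9, n2, n8, n5, n4. The 6th vertex is n4.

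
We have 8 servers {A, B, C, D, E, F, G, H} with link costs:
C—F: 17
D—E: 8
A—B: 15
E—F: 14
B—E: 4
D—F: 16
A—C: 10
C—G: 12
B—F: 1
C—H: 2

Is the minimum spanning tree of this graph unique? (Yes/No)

Yes

Kruskal's algorithm — process edges by increasing weight (ties by edge label):
B—F (1): add — endpoints in different components.
C—H (2): add — endpoints in different components.
B—E (4): add — endpoints in different components.
D—E (8): add — endpoints in different components.
A—C (10): add — endpoints in different components.
C—G (12): add — endpoints in different components.
E—F (14): skip — E and F already connected.
A—B (15): add — endpoints in different components.
Every non-tree edge has weight strictly greater than the heaviest edge on the tree path between its endpoints, so the MST is unique.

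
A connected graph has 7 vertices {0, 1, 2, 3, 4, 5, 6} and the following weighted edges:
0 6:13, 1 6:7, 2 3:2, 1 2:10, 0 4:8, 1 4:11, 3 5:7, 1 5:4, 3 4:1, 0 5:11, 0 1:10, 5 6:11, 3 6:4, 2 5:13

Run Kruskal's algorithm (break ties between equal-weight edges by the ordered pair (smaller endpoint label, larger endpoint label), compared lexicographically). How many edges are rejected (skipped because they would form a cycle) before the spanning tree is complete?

1

Kruskal's algorithm — process edges by increasing weight (ties by edge label):
3 4 (1): add. Components now {0} {1} {2} {3,4} {5} {6}
2 3 (2): add. Components now {0} {1} {2,3,4} {5} {6}
1 5 (4): add. Components now {0} {1,5} {2,3,4} {6}
3 6 (4): add. Components now {0} {1,5} {2,3,4,6}
1 6 (7): add. Components now {0} {1,2,3,4,5,6}
3 5 (7): skip — 3 and 5 already connected.
0 4 (8): add. Components now {0,1,2,3,4,5,6}
Edges rejected before the tree was complete: 1.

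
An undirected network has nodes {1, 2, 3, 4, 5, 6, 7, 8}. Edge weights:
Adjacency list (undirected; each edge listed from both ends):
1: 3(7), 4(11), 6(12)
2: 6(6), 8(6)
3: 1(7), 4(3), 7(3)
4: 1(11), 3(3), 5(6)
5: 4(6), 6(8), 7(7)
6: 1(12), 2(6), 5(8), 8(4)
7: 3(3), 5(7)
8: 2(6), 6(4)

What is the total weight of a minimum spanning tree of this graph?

Grow the tree from 2 using Prim:
Step 1: cheapest edge leaving the tree is 2—6 (6); add 6.
Step 2: cheapest edge leaving the tree is 6—8 (4); add 8.
Step 3: cheapest edge leaving the tree is 5—6 (8); add 5.
Step 4: cheapest edge leaving the tree is 4—5 (6); add 4.
Step 5: cheapest edge leaving the tree is 3—4 (3); add 3.
Step 6: cheapest edge leaving the tree is 3—7 (3); add 7.
Step 7: cheapest edge leaving the tree is 1—3 (7); add 1.
MST edges: 2—6, 6—8, 5—6, 4—5, 3—4, 3—7, 1—3; total weight 6+4+8+6+3+3+7 = 37.

37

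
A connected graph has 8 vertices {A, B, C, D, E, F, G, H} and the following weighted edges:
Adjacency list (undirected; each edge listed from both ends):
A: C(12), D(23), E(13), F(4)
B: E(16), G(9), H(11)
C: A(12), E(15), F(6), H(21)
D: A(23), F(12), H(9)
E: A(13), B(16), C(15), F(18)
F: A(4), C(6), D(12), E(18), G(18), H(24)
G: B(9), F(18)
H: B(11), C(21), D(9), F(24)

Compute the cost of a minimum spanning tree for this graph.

64

Grow the tree from E using Prim:
Step 1: cheapest edge leaving the tree is A—E (13); add A.
Step 2: cheapest edge leaving the tree is A—F (4); add F.
Step 3: cheapest edge leaving the tree is C—F (6); add C.
Step 4: cheapest edge leaving the tree is D—F (12); add D.
Step 5: cheapest edge leaving the tree is D—H (9); add H.
Step 6: cheapest edge leaving the tree is B—H (11); add B.
Step 7: cheapest edge leaving the tree is B—G (9); add G.
MST edges: A—E, A—F, C—F, D—F, D—H, B—H, B—G; total weight 13+4+6+12+9+11+9 = 64.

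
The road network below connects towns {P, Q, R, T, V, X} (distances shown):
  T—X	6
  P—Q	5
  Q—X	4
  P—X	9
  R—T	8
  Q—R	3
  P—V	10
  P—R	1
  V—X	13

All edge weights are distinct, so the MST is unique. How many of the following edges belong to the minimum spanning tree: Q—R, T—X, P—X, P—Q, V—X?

2

Kruskal: consider edges lightest-first.
P—R (1): add. Components now {P,R} {Q} {X} {V} {T}
Q—R (3): add. Components now {P,Q,R} {X} {V} {T}
Q—X (4): add. Components now {P,Q,R,X} {V} {T}
P—Q (5): skip — P and Q already connected.
T—X (6): add. Components now {P,Q,R,T,X} {V}
R—T (8): skip — R and T already connected.
P—X (9): skip — P and X already connected.
P—V (10): add. Components now {P,Q,R,T,V,X}
MST edge set: {P—R, Q—R, Q—X, T—X, P—V}.
Of the listed edges, {Q—R, T—X} are in the MST → 2.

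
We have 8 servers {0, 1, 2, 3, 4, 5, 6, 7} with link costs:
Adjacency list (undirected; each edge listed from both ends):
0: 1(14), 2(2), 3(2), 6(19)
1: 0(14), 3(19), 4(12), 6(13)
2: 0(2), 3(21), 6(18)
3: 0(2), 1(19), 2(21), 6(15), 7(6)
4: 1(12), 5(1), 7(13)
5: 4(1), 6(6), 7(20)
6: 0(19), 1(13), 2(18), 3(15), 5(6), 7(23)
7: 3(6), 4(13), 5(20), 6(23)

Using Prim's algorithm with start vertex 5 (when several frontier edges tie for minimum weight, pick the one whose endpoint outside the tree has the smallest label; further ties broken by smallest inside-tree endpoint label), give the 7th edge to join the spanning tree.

Grow the tree from 5 using Prim:
Step 1: cheapest edge leaving the tree is 4–5 (1); add 4.
Step 2: cheapest edge leaving the tree is 5–6 (6); add 6.
Step 3: cheapest edge leaving the tree is 1–4 (12); add 1.
Step 4: cheapest edge leaving the tree is 4–7 (13); add 7.
Step 5: cheapest edge leaving the tree is 3–7 (6); add 3.
Step 6: cheapest edge leaving the tree is 0–3 (2); add 0.
Step 7: cheapest edge leaving the tree is 0–2 (2); add 2.
The 7th edge added is 0–2.

0-2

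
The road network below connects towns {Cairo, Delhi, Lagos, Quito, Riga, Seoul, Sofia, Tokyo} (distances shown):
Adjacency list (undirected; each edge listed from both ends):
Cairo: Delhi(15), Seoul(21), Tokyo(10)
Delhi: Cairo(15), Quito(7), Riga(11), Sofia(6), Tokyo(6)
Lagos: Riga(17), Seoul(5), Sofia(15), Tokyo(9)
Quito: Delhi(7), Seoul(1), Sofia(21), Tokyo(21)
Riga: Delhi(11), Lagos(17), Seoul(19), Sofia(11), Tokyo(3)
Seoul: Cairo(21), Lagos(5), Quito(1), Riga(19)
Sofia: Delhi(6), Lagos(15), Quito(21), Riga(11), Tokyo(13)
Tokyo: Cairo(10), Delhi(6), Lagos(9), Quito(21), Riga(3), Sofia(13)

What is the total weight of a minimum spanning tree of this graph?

38

Kruskal: consider edges lightest-first.
Quito–Seoul (1): add — endpoints in different components.
Riga–Tokyo (3): add — endpoints in different components.
Lagos–Seoul (5): add — endpoints in different components.
Delhi–Sofia (6): add — endpoints in different components.
Delhi–Tokyo (6): add — endpoints in different components.
Delhi–Quito (7): add — endpoints in different components.
Lagos–Tokyo (9): skip — Tokyo and Lagos already connected.
Cairo–Tokyo (10): add — endpoints in different components.
MST edges: Quito–Seoul, Riga–Tokyo, Lagos–Seoul, Delhi–Sofia, Delhi–Tokyo, Delhi–Quito, Cairo–Tokyo; total weight 1+3+5+6+6+7+10 = 38.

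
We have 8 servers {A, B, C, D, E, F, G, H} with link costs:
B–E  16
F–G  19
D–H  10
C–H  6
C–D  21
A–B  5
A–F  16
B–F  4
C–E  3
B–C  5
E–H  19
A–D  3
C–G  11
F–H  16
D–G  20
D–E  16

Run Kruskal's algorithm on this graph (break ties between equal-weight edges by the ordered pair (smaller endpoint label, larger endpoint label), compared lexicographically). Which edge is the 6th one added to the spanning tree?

Kruskal's algorithm — process edges by increasing weight (ties by edge label):
A–D (3): add — endpoints in different components.
C–E (3): add — endpoints in different components.
B–F (4): add — endpoints in different components.
A–B (5): add — endpoints in different components.
B–C (5): add — endpoints in different components.
C–H (6): add — endpoints in different components.
D–H (10): skip — D and H already connected.
C–G (11): add — endpoints in different components.
The 6th edge added is C–H.

C-H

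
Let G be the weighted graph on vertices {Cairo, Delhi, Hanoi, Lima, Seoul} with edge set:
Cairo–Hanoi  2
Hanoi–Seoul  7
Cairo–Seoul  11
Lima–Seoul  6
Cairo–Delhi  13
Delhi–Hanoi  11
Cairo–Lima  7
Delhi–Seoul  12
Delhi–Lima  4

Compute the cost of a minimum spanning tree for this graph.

19

Prim, starting at Cairo.
Step 1: cheapest edge leaving the tree is Cairo–Hanoi (2); add Hanoi.
Step 2: cheapest edge leaving the tree is Cairo–Lima (7); add Lima.
Step 3: cheapest edge leaving the tree is Delhi–Lima (4); add Delhi.
Step 4: cheapest edge leaving the tree is Lima–Seoul (6); add Seoul.
MST edges: Cairo–Hanoi, Cairo–Lima, Delhi–Lima, Lima–Seoul; total weight 2+7+4+6 = 19.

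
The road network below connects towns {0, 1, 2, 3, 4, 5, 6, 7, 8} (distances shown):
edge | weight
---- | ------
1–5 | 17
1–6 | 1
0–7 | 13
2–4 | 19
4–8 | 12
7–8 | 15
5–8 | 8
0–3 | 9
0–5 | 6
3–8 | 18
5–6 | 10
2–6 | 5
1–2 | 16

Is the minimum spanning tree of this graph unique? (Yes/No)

Yes

Kruskal's algorithm — process edges by increasing weight (ties by edge label):
1–6 (1): add — endpoints in different components.
2–6 (5): add — endpoints in different components.
0–5 (6): add — endpoints in different components.
5–8 (8): add — endpoints in different components.
0–3 (9): add — endpoints in different components.
5–6 (10): add — endpoints in different components.
4–8 (12): add — endpoints in different components.
0–7 (13): add — endpoints in different components.
Every non-tree edge has weight strictly greater than the heaviest edge on the tree path between its endpoints, so the MST is unique.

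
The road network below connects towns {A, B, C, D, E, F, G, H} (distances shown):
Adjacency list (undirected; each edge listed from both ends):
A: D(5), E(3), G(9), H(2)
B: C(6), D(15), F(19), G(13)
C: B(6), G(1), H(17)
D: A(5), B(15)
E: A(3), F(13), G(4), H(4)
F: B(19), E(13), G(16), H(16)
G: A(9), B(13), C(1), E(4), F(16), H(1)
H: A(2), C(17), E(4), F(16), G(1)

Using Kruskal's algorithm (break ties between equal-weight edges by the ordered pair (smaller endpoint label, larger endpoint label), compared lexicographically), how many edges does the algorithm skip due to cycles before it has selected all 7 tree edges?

Sort edges by weight, then run Kruskal:
C-G (1): add — endpoints in different components.
G-H (1): add — endpoints in different components.
A-H (2): add — endpoints in different components.
A-E (3): add — endpoints in different components.
E-G (4): skip — E and G already connected.
E-H (4): skip — E and H already connected.
A-D (5): add — endpoints in different components.
B-C (6): add — endpoints in different components.
A-G (9): skip — A and G already connected.
B-G (13): skip — B and G already connected.
E-F (13): add — endpoints in different components.
Edges rejected before the tree was complete: 4.

4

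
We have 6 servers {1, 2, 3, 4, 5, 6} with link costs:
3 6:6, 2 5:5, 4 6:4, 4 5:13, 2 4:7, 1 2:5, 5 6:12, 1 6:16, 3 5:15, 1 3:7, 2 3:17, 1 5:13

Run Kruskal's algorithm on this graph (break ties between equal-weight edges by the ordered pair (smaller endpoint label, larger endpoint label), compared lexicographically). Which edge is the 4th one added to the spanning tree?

3-6

Kruskal: consider edges lightest-first.
4 6 (4): add. Components now {1} {2} {3} {4,6} {5}
1 2 (5): add. Components now {1,2} {3} {4,6} {5}
2 5 (5): add. Components now {1,2,5} {3} {4,6}
3 6 (6): add. Components now {1,2,5} {3,4,6}
1 3 (7): add. Components now {1,2,3,4,5,6}
The 4th edge added is 3 6.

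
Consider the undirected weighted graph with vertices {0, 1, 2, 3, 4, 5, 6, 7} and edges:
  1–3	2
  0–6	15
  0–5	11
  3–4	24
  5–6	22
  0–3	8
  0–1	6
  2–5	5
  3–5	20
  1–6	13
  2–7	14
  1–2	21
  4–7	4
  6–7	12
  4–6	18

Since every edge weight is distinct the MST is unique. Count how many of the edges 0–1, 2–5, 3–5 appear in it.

2

Kruskal: consider edges lightest-first.
1–3 (2): add — endpoints in different components.
4–7 (4): add — endpoints in different components.
2–5 (5): add — endpoints in different components.
0–1 (6): add — endpoints in different components.
0–3 (8): skip — 0 and 3 already connected.
0–5 (11): add — endpoints in different components.
6–7 (12): add — endpoints in different components.
1–6 (13): add — endpoints in different components.
MST edge set: {1–3, 4–7, 2–5, 0–1, 0–5, 6–7, 1–6}.
Of the listed edges, {0–1, 2–5} are in the MST → 2.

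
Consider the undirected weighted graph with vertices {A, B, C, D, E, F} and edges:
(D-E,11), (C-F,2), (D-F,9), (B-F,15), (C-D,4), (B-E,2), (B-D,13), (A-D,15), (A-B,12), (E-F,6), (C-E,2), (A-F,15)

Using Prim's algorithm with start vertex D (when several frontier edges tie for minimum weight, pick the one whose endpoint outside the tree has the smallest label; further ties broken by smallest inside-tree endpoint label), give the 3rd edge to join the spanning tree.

Grow the tree from D using Prim:
Step 1: frontier [C-D 4, D-F 9, D-E 11, B-D 13, A-D 15] → take C-D (4); add C.
Step 2: frontier [C-E 2, C-F 2, D-F 9, D-E 11, B-D 13, A-D 15] → take C-E (2); add E.
Step 3: frontier [C-F 2, D-F 9, B-D 13, A-D 15, B-E 2, E-F 6] → take B-E (2); add B.
Step 4: frontier [A-B 12, B-F 15, C-F 2, D-F 9, A-D 15, E-F 6] → take C-F (2); add F.
Step 5: frontier [A-B 12, A-D 15, A-F 15] → take A-B (12); add A.
The 3rd edge added is B-E.

B-E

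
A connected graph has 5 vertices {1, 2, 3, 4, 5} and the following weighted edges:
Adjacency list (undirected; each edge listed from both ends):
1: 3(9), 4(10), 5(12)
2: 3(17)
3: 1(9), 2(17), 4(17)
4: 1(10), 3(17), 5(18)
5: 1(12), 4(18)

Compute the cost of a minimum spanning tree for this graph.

Prim's algorithm from 3:
Step 1: cheapest edge leaving the tree is 1–3 (9); add 1.
Step 2: cheapest edge leaving the tree is 1–4 (10); add 4.
Step 3: cheapest edge leaving the tree is 1–5 (12); add 5.
Step 4: cheapest edge leaving the tree is 2–3 (17); add 2.
MST edges: 1–3, 1–4, 1–5, 2–3; total weight 9+10+12+17 = 48.

48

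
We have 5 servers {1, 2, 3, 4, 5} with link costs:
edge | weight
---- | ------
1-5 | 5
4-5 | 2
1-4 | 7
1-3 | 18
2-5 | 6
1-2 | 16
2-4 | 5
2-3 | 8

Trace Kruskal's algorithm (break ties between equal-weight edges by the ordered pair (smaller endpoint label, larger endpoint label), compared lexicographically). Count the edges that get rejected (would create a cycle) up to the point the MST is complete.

2

Sort edges by weight, then run Kruskal:
4-5 (2): add — endpoints in different components.
1-5 (5): add — endpoints in different components.
2-4 (5): add — endpoints in different components.
2-5 (6): skip — 2 and 5 already connected.
1-4 (7): skip — 1 and 4 already connected.
2-3 (8): add — endpoints in different components.
Edges rejected before the tree was complete: 2.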